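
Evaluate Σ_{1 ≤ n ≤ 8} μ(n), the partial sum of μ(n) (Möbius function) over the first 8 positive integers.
Σ_{n ≤ 8} μ(n) = -2

Compute μ(n) for each 1 ≤ n ≤ 8: μ(1) = 1, μ(2) = -1, μ(3) = -1, μ(4) = 0, μ(5) = -1, μ(6) = 1, μ(7) = -1, μ(8) = 0. Summing all 8 values: -2. (Mertens function M(x) = Σ_{n ≤ x} μ(n); on average M(x) should be small (PNT ⟺ M(x) = o(x)).)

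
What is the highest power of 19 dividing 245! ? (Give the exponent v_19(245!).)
v_19(245!) = 12

Legendre's formula: v_p(n!) = Σ_{k ≥ 1} ⌊n / p^k⌋. For p = 19, n = 245, the terms are:
  ⌊245/19^1⌋ = ⌊245/19⌋ = 12
(the next term ⌊245/19^2⌋ = 0, terminating the sum). Summing: v_19(245!) = 12 = 12.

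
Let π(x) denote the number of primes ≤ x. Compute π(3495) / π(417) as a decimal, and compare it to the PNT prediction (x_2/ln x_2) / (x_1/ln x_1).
π(3495)/π(417) = 488/80 ≈ 6.1000;  PNT prediction ≈ 6.1974.

π(417) = 80 and π(3495) = 488, so π(3495)/π(417) ≈ 6.1000. The PNT-predicted ratio is (3495/ln(3495)) / (417/ln(417)) ≈ 6.1974. The two agree to within a few percent, as expected.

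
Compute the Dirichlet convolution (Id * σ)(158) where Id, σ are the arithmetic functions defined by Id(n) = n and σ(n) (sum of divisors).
(Id * σ)(158) = 795

Divisors of 158: [1, 2, 79, 158]. For each d | 158:
  d = 1: Id(1) · σ(158/1) = 1 · 240 = 240
  d = 2: Id(2) · σ(158/2) = 2 · 80 = 160
  d = 79: Id(79) · σ(158/79) = 79 · 3 = 237
  d = 158: Id(158) · σ(158/158) = 158 · 1 = 158
Summing: (Id * σ)(158) = 240 + 160 + 237 + 158 = 795.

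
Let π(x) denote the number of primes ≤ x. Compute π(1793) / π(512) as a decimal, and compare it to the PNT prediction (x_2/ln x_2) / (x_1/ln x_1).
π(1793)/π(512) = 278/97 ≈ 2.8660;  PNT prediction ≈ 2.9161.

π(512) = 97 and π(1793) = 278, so π(1793)/π(512) ≈ 2.8660. The PNT-predicted ratio is (1793/ln(1793)) / (512/ln(512)) ≈ 2.9161. The two agree to within a few percent, as expected.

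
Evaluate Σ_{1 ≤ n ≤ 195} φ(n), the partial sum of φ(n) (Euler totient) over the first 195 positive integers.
Σ_{n ≤ 195} φ(n) = 11614

Compute φ(n) for each 1 ≤ n ≤ 195: φ(1) = 1, φ(2) = 1, φ(3) = 2, φ(4) = 2, φ(5) = 4, φ(6) = 2, φ(7) = 6, φ(8) = 4, φ(9) = 6, φ(10) = 4, φ(11) = 10, φ(12) = 4, φ(13) = 12, φ(14) = 6, φ(15) = 8, φ(16) = 8, φ(17) = 16, φ(18) = 6, φ(19) = 18, φ(20) = 8, φ(21) = 12, φ(22) = 10, φ(23) = 22, φ(24) = 8, φ(25) = 20, φ(26) = 12, φ(27) = 18, φ(28) = 12, φ(29) = 28, φ(30) = 8, φ(31) = 30, φ(32) = 16, φ(33) = 20, φ(34) = 16, φ(35) = 24, φ(36) = 12, φ(37) = 36, φ(38) = 18, φ(39) = 24, φ(40) = 16, φ(41) = 40, φ(42) = 12, φ(43) = 42, φ(44) = 20, φ(45) = 24, φ(46) = 22, φ(47) = 46, φ(48) = 16, φ(49) = 42, φ(50) = 20, φ(51) = 32, φ(52) = 24, φ(53) = 52, φ(54) = 18, φ(55) = 40, φ(56) = 24, φ(57) = 36, φ(58) = 28, φ(59) = 58, φ(60) = 16, φ(61) = 60, φ(62) = 30, φ(63) = 36, φ(64) = 32, φ(65) = 48, φ(66) = 20, φ(67) = 66, φ(68) = 32, φ(69) = 44, φ(70) = 24, φ(71) = 70, φ(72) = 24, φ(73) = 72, φ(74) = 36, φ(75) = 40, φ(76) = 36, φ(77) = 60, φ(78) = 24, φ(79) = 78, φ(80) = 32, φ(81) = 54, φ(82) = 40, φ(83) = 82, φ(84) = 24, φ(85) = 64, φ(86) = 42, φ(87) = 56, φ(88) = 40, φ(89) = 88, φ(90) = 24, φ(91) = 72, φ(92) = 44, φ(93) = 60, φ(94) = 46, φ(95) = 72, φ(96) = 32, φ(97) = 96, φ(98) = 42, φ(99) = 60, φ(100) = 40, φ(101) = 100, φ(102) = 32, φ(103) = 102, φ(104) = 48, φ(105) = 48, φ(106) = 52, φ(107) = 106, φ(108) = 36, φ(109) = 108, φ(110) = 40, φ(111) = 72, φ(112) = 48, φ(113) = 112, φ(114) = 36, φ(115) = 88, φ(116) = 56, φ(117) = 72, φ(118) = 58, φ(119) = 96, φ(120) = 32, φ(121) = 110, φ(122) = 60, φ(123) = 80, φ(124) = 60, φ(125) = 100, φ(126) = 36, φ(127) = 126, φ(128) = 64, φ(129) = 84, φ(130) = 48, φ(131) = 130, φ(132) = 40, φ(133) = 108, φ(134) = 66, φ(135) = 72, φ(136) = 64, φ(137) = 136, φ(138) = 44, φ(139) = 138, φ(140) = 48, φ(141) = 92, φ(142) = 70, φ(143) = 120, φ(144) = 48, φ(145) = 112, φ(146) = 72, φ(147) = 84, φ(148) = 72, φ(149) = 148, φ(150) = 40, φ(151) = 150, φ(152) = 72, φ(153) = 96, φ(154) = 60, φ(155) = 120, φ(156) = 48, φ(157) = 156, φ(158) = 78, φ(159) = 104, φ(160) = 64, φ(161) = 132, φ(162) = 54, φ(163) = 162, φ(164) = 80, φ(165) = 80, φ(166) = 82, φ(167) = 166, φ(168) = 48, φ(169) = 156, φ(170) = 64, φ(171) = 108, φ(172) = 84, φ(173) = 172, φ(174) = 56, φ(175) = 120, φ(176) = 80, φ(177) = 116, φ(178) = 88, φ(179) = 178, φ(180) = 48, φ(181) = 180, φ(182) = 72, φ(183) = 120, φ(184) = 88, φ(185) = 144, φ(186) = 60, φ(187) = 160, φ(188) = 92, φ(189) = 108, φ(190) = 72, φ(191) = 190, φ(192) = 64, φ(193) = 192, φ(194) = 96, φ(195) = 96. Summing all 195 values: 11614. (Average order: Σ_{n ≤ x} φ(n) ~ (3/π²) x². For x = 195, (3/π²)·195² ≈ 11558.21.)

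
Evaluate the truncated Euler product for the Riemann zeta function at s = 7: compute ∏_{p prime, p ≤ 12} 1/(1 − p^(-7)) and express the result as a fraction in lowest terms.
∏ = 731210841345989812500/725156324600530054429

The primes p ≤ 12 are [2, 3, 5, 7, 11]. For each prime, (1 − 1/p^7)^(-1) = p^7 / (p^7 − 1). The product is (1 − 1/2^7)^(-1), (1 − 1/3^7)^(-1), (1 − 1/5^7)^(-1), (1 − 1/7^7)^(-1), (1 − 1/11^7)^(-1) = ∏ p^7 / (p^7 − 1) = 731210841345989812500/725156324600530054429.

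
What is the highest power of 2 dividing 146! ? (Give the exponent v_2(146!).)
v_2(146!) = 143

Legendre's formula: v_p(n!) = Σ_{k ≥ 1} ⌊n / p^k⌋. For p = 2, n = 146, the terms are:
  ⌊146/2^1⌋ = ⌊146/2⌋ = 73
  ⌊146/2^2⌋ = ⌊146/4⌋ = 36
  ⌊146/2^3⌋ = ⌊146/8⌋ = 18
  ⌊146/2^4⌋ = ⌊146/16⌋ = 9
  ⌊146/2^5⌋ = ⌊146/32⌋ = 4
  ⌊146/2^6⌋ = ⌊146/64⌋ = 2
  ⌊146/2^7⌋ = ⌊146/128⌋ = 1
(the next term ⌊146/2^8⌋ = 0, terminating the sum). Summing: v_2(146!) = 73 + 36 + 18 + 9 + 4 + 2 + 1 = 143.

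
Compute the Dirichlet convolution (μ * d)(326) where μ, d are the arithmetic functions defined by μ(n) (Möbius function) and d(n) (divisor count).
(μ * d)(326) = 1

Divisors of 326: [1, 2, 163, 326]. For each d | 326:
  d = 1: μ(1) · d(326/1) = 1 · 4 = 4
  d = 2: μ(2) · d(326/2) = -1 · 2 = -2
  d = 163: μ(163) · d(326/163) = -1 · 2 = -2
  d = 326: μ(326) · d(326/326) = 1 · 1 = 1
Summing: (μ * d)(326) = 4 + -2 + -2 + 1 = 1.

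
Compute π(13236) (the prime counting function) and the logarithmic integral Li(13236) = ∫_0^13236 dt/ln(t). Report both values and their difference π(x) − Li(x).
π(13236) = 1573;  Li(13236) ≈ 1592.00;  π(x) − Li(x) ≈ -19.00.

Direct count of primes ≤ 13236 gives π(13236) = 1573. Numerical evaluation of the logarithmic integral gives Li(13236) ≈ 1592.00. The difference π(x) − Li(x) ≈ -19.00 is typically negative for small/moderate x (Li(x) overestimates), though Littlewood's theorem shows this sign changes infinitely often.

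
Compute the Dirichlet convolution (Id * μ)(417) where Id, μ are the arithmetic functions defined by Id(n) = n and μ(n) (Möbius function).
(Id * μ)(417) = 276

Divisors of 417: [1, 3, 139, 417]. For each d | 417:
  d = 1: Id(1) · μ(417/1) = 1 · 1 = 1
  d = 3: Id(3) · μ(417/3) = 3 · -1 = -3
  d = 139: Id(139) · μ(417/139) = 139 · -1 = -139
  d = 417: Id(417) · μ(417/417) = 417 · 1 = 417
Summing: (Id * μ)(417) = 1 + -3 + -139 + 417 = 276.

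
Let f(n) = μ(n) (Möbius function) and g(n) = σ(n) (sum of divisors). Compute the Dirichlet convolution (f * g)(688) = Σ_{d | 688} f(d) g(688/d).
(μ * σ)(688) = 688

Divisors of 688: [1, 2, 4, 8, 16, 43, 86, 172, 344, 688]. For each d | 688:
  d = 1: μ(1) · σ(688/1) = 1 · 1364 = 1364
  d = 2: μ(2) · σ(688/2) = -1 · 660 = -660
  d = 4: μ(4) · σ(688/4) = 0 · 308 = 0
  d = 8: μ(8) · σ(688/8) = 0 · 132 = 0
  d = 16: μ(16) · σ(688/16) = 0 · 44 = 0
  d = 43: μ(43) · σ(688/43) = -1 · 31 = -31
  d = 86: μ(86) · σ(688/86) = 1 · 15 = 15
  d = 172: μ(172) · σ(688/172) = 0 · 7 = 0
  d = 344: μ(344) · σ(688/344) = 0 · 3 = 0
  d = 688: μ(688) · σ(688/688) = 0 · 1 = 0
Summing: (μ * σ)(688) = 1364 + -660 + 0 + 0 + 0 + -31 + 15 + 0 + 0 + 0 = 688.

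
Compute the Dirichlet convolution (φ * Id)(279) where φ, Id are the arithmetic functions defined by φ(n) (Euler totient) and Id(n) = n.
(φ * Id)(279) = 1281

Divisors of 279: [1, 3, 9, 31, 93, 279]. For each d | 279:
  d = 1: φ(1) · Id(279/1) = 1 · 279 = 279
  d = 3: φ(3) · Id(279/3) = 2 · 93 = 186
  d = 9: φ(9) · Id(279/9) = 6 · 31 = 186
  d = 31: φ(31) · Id(279/31) = 30 · 9 = 270
  d = 93: φ(93) · Id(279/93) = 60 · 3 = 180
  d = 279: φ(279) · Id(279/279) = 180 · 1 = 180
Summing: (φ * Id)(279) = 279 + 186 + 186 + 270 + 180 + 180 = 1281.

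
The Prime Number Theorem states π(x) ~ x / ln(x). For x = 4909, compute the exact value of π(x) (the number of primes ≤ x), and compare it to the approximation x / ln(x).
π(4909) = 656;  x/ln(x) ≈ 577.61;  relative error ≈ 11.95%.

Directly count primes up to 4909: π(4909) = 656. The PNT approximation gives 4909/ln(4909) ≈ 4909/8.49883 ≈ 577.61. Relative error (π(x) − x/ln(x)) / π(x) ≈ 11.95%; the approximation is known to undercount slightly (Li(x) is a better estimate).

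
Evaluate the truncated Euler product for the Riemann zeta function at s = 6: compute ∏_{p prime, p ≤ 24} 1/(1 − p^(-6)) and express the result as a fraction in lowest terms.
∏ = 7921457489978054880231124911875/7786417203783354362865572118528

The primes p ≤ 24 are [2, 3, 5, 7, 11, 13, 17, 19, 23]. For each prime, (1 − 1/p^6)^(-1) = p^6 / (p^6 − 1). The product is (1 − 1/2^6)^(-1), (1 − 1/3^6)^(-1), (1 − 1/5^6)^(-1), (1 − 1/7^6)^(-1), (1 − 1/11^6)^(-1), (1 − 1/13^6)^(-1), (1 − 1/17^6)^(-1), (1 − 1/19^6)^(-1), (1 − 1/23^6)^(-1) = ∏ p^6 / (p^6 − 1) = 7921457489978054880231124911875/7786417203783354362865572118528.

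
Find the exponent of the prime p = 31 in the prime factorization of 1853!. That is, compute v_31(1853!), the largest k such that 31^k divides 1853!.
v_31(1853!) = 60

Legendre's formula: v_p(n!) = Σ_{k ≥ 1} ⌊n / p^k⌋. For p = 31, n = 1853, the terms are:
  ⌊1853/31^1⌋ = ⌊1853/31⌋ = 59
  ⌊1853/31^2⌋ = ⌊1853/961⌋ = 1
(the next term ⌊1853/31^3⌋ = 0, terminating the sum). Summing: v_31(1853!) = 59 + 1 = 60.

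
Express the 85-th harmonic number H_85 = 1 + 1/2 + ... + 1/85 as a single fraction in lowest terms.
H_85 = 3689819414629973415931738804725211919/734184632222154704090370027645633600

Direct summation: H_85 = 1 + 1/2 + ... + 1/85. The least common denominator is lcm(1, ..., 85) = 8076030954443701744994070304101969600; over this denominator the numerator is 8076030954443701744994070304101969600 + 4038015477221850872497035152050984800 + 2692010318147900581664690101367323200 + 2019007738610925436248517576025492400 + 1615206190888740348998814060820393920 + 1346005159073950290832345050683661600 + 1153718707777671677856295757728852800 + 1009503869305462718124258788012746200 + 897336772715966860554896700455774400 + 807603095444370174499407030410196960 + 734184632222154704090370027645633600 + 673002579536975145416172525341830800 + 621233150341823211153390023392459200 + 576859353888835838928147878864426400 + 538402063629580116332938020273464640 + 504751934652731359062129394006373100 + 475060644379041279117298253182468800 + 448668386357983430277448350227887200 + 425054260760194828683898437057998400 + 403801547722185087249703515205098480 + 384572902592557225952098585909617600 + 367092316111077352045185013822816800 + 351131780627987032391046534960955200 + 336501289768487572708086262670915400 + 323041238177748069799762812164078784 + 310616575170911605576695011696229600 + 299112257571988953518298900151924800 + 288429676944417919464073939432213200 + 278483826015300060172209320831102400 + 269201031814790058166469010136732320 + 260517127562700056290131300132321600 + 252375967326365679531064697003186550 + 244728210740718234696790009215211200 + 237530322189520639558649126591234400 + 230743741555534335571259151545770560 + 224334193178991715138724175113943600 + 218271106876856803918758656867620800 + 212527130380097414341949218528999200 + 207077716780607737051130007797486400 + 201900773861092543624851757602549240 + 196976364742529310853513909856145600 + 192286451296278612976049292954808800 + 187814673359155854534745821025627200 + 183546158055538676022592506911408400 + 179467354543193372110979340091154880 + 175565890313993516195523267480477600 + 171830445839227696702001495831956800 + 168250644884243786354043131335457700 + 164816958253953096836613679675550400 + 161520619088874034899881406082039392 + 158353548126347093039099417727489600 + 155308287585455802788347505848114800 + 152377942536673617830076798190603200 + 149556128785994476759149450075962400 + 146836926444430940818074005529126720 + 144214838472208959732036969716106600 + 141684753586731609561299479019332800 + 139241913007650030086104660415551200 + 136881880583791554999899496679694400 + 134600515907395029083234505068366160 + 132393950072847569590066726296753600 + 130258563781350028145065650066160800 + 128190967530852408650699528636539200 + 126187983663182839765532348501593275 + 124246630068364642230678004678491840 + 122364105370359117348395004607605600 + 120537775439458234999911497076148800 + 118765161094760319779324563295617200 + 117043926875995677463682178320318400 + 115371870777767167785629575772885280 + 113746914851319742887240426818337600 + 112167096589495857569362087556971800 + 110630561019776736232795483617835200 + 109135553438428401959379328433810400 + 107680412725916023266587604054692928 + 106263565190048707170974609264499600 + 104883518888879243441481432520804800 + 103538858390303868525565003898743200 + 102228239929667110696127472203822400 + 100950386930546271812425878801274620 + 99704085857329651172766300050641600 + 98488182371264655426756954928072800 + 97301577764381948734868316916891200 + 96143225648139306488024646477404400 + 95012128875808255823459650636493760 = 40588013560929707575249126851977331109, so H_85 = 40588013560929707575249126851977331109/8076030954443701744994070304101969600; reducing by gcd(40588013560929707575249126851977331109, 8076030954443701744994070304101969600) = 11 gives 3689819414629973415931738804725211919/734184632222154704090370027645633600 ≈ 5.02574. (The PNT-adjacent estimate ln(85) + γ ≈ 5.01987 matches within O(1/n).)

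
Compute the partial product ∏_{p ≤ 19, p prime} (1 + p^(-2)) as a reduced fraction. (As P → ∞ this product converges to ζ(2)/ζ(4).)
∏ = 6403780000/4257193941

The primes p ≤ 19 are [2, 3, 5, 7, 11, 13, 17, 19]. For each, (1 + 1/p^2) = (p^2 + 1)/p^2. Multiplying these fractions over p ∈ [2, 3, 5, 7, 11, 13, 17, 19] gives 6403780000/4257193941. (In the limit P → ∞ this tends to ζ(2)/ζ(4).)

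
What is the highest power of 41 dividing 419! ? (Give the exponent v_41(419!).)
v_41(419!) = 10

Legendre's formula: v_p(n!) = Σ_{k ≥ 1} ⌊n / p^k⌋. For p = 41, n = 419, the terms are:
  ⌊419/41^1⌋ = ⌊419/41⌋ = 10
(the next term ⌊419/41^2⌋ = 0, terminating the sum). Summing: v_41(419!) = 10 = 10.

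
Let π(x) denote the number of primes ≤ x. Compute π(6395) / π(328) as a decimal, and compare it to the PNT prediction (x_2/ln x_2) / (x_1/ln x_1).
π(6395)/π(328) = 833/66 ≈ 12.6212;  PNT prediction ≈ 12.8886.

π(328) = 66 and π(6395) = 833, so π(6395)/π(328) ≈ 12.6212. The PNT-predicted ratio is (6395/ln(6395)) / (328/ln(328)) ≈ 12.8886. The two agree to within a few percent, as expected.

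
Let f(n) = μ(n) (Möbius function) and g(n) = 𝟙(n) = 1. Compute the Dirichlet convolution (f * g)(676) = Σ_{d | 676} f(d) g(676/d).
(μ * 𝟙)(676) = 0

Divisors of 676: [1, 2, 4, 13, 26, 52, 169, 338, 676]. For each d | 676:
  d = 1: μ(1) · 𝟙(676/1) = 1 · 1 = 1
  d = 2: μ(2) · 𝟙(676/2) = -1 · 1 = -1
  d = 4: μ(4) · 𝟙(676/4) = 0 · 1 = 0
  d = 13: μ(13) · 𝟙(676/13) = -1 · 1 = -1
  d = 26: μ(26) · 𝟙(676/26) = 1 · 1 = 1
  d = 52: μ(52) · 𝟙(676/52) = 0 · 1 = 0
  d = 169: μ(169) · 𝟙(676/169) = 0 · 1 = 0
  d = 338: μ(338) · 𝟙(676/338) = 0 · 1 = 0
  d = 676: μ(676) · 𝟙(676/676) = 0 · 1 = 0
Summing: (μ * 𝟙)(676) = 1 + -1 + 0 + -1 + 1 + 0 + 0 + 0 + 0 = 0.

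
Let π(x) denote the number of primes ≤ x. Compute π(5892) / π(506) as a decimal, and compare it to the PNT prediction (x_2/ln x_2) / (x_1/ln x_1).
π(5892)/π(506) = 775/96 ≈ 8.0729;  PNT prediction ≈ 8.3516.

π(506) = 96 and π(5892) = 775, so π(5892)/π(506) ≈ 8.0729. The PNT-predicted ratio is (5892/ln(5892)) / (506/ln(506)) ≈ 8.3516. The two agree to within a few percent, as expected.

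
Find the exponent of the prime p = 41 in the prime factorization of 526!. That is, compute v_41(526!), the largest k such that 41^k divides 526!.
v_41(526!) = 12

Legendre's formula: v_p(n!) = Σ_{k ≥ 1} ⌊n / p^k⌋. For p = 41, n = 526, the terms are:
  ⌊526/41^1⌋ = ⌊526/41⌋ = 12
(the next term ⌊526/41^2⌋ = 0, terminating the sum). Summing: v_41(526!) = 12 = 12.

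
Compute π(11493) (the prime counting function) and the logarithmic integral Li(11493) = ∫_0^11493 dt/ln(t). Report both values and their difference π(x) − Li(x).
π(11493) = 1386;  Li(11493) ≈ 1407.00;  π(x) − Li(x) ≈ -21.00.

Direct count of primes ≤ 11493 gives π(11493) = 1386. Numerical evaluation of the logarithmic integral gives Li(11493) ≈ 1407.00. The difference π(x) − Li(x) ≈ -21.00 is typically negative for small/moderate x (Li(x) overestimates), though Littlewood's theorem shows this sign changes infinitely often.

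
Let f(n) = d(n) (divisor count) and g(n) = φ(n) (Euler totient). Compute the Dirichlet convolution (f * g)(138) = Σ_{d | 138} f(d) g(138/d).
(d * φ)(138) = 288

Divisors of 138: [1, 2, 3, 6, 23, 46, 69, 138]. For each d | 138:
  d = 1: d(1) · φ(138/1) = 1 · 44 = 44
  d = 2: d(2) · φ(138/2) = 2 · 44 = 88
  d = 3: d(3) · φ(138/3) = 2 · 22 = 44
  d = 6: d(6) · φ(138/6) = 4 · 22 = 88
  d = 23: d(23) · φ(138/23) = 2 · 2 = 4
  d = 46: d(46) · φ(138/46) = 4 · 2 = 8
  d = 69: d(69) · φ(138/69) = 4 · 1 = 4
  d = 138: d(138) · φ(138/138) = 8 · 1 = 8
Summing: (d * φ)(138) = 44 + 88 + 44 + 88 + 4 + 8 + 4 + 8 = 288.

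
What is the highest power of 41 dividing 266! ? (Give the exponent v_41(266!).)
v_41(266!) = 6

Legendre's formula: v_p(n!) = Σ_{k ≥ 1} ⌊n / p^k⌋. For p = 41, n = 266, the terms are:
  ⌊266/41^1⌋ = ⌊266/41⌋ = 6
(the next term ⌊266/41^2⌋ = 0, terminating the sum). Summing: v_41(266!) = 6 = 6.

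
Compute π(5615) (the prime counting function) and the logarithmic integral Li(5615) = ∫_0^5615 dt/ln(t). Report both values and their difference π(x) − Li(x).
π(5615) = 738;  Li(5615) ≈ 755.99;  π(x) − Li(x) ≈ -17.99.

Direct count of primes ≤ 5615 gives π(5615) = 738. Numerical evaluation of the logarithmic integral gives Li(5615) ≈ 755.99. The difference π(x) − Li(x) ≈ -17.99 is typically negative for small/moderate x (Li(x) overestimates), though Littlewood's theorem shows this sign changes infinitely often.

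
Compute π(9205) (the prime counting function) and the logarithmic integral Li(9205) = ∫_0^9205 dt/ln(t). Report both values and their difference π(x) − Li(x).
π(9205) = 1141;  Li(9205) ≈ 1159.44;  π(x) − Li(x) ≈ -18.44.

Direct count of primes ≤ 9205 gives π(9205) = 1141. Numerical evaluation of the logarithmic integral gives Li(9205) ≈ 1159.44. The difference π(x) − Li(x) ≈ -18.44 is typically negative for small/moderate x (Li(x) overestimates), though Littlewood's theorem shows this sign changes infinitely often.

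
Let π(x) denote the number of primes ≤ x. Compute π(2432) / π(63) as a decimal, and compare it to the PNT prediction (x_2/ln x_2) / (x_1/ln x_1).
π(2432)/π(63) = 360/18 ≈ 20.0000;  PNT prediction ≈ 20.5142.

π(63) = 18 and π(2432) = 360, so π(2432)/π(63) ≈ 20.0000. The PNT-predicted ratio is (2432/ln(2432)) / (63/ln(63)) ≈ 20.5142. The two agree to within a few percent, as expected.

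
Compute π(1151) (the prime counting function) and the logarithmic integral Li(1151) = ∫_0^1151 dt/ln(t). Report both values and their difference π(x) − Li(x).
π(1151) = 190;  Li(1151) ≈ 199.24;  π(x) − Li(x) ≈ -9.24.

Direct count of primes ≤ 1151 gives π(1151) = 190. Numerical evaluation of the logarithmic integral gives Li(1151) ≈ 199.24. The difference π(x) − Li(x) ≈ -9.24 is typically negative for small/moderate x (Li(x) overestimates), though Littlewood's theorem shows this sign changes infinitely often.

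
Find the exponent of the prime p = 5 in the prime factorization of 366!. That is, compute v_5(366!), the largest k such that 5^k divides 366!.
v_5(366!) = 89

Legendre's formula: v_p(n!) = Σ_{k ≥ 1} ⌊n / p^k⌋. For p = 5, n = 366, the terms are:
  ⌊366/5^1⌋ = ⌊366/5⌋ = 73
  ⌊366/5^2⌋ = ⌊366/25⌋ = 14
  ⌊366/5^3⌋ = ⌊366/125⌋ = 2
(the next term ⌊366/5^4⌋ = 0, terminating the sum). Summing: v_5(366!) = 73 + 14 + 2 = 89.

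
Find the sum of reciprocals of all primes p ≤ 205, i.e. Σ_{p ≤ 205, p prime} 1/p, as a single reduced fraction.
Σ 1/p = 15202313841027497739047080375538859939135227730139536997746371469607707132833646367/7799922041683461553249199106329813876687996789903550945093032474868511536164700810

π(205) = 46, so the primes ≤ 205 are [2, 3, 5, 7, 11, 13, 17, 19, 23, 29, 31, 37, 41, 43, 47, 53, 59, 61, 67, 71, 73, 79, 83, 89, 97, 101, 103, 107, 109, 113, 127, 131, 137, 139, 149, 151, 157, 163, 167, 173, 179, 181, 191, 193, 197, 199]. Summing 1/p over these primes: 15202313841027497739047080375538859939135227730139536997746371469607707132833646367/7799922041683461553249199106329813876687996789903550945093032474868511536164700810 ≈ 1.9490. Mertens estimate ln ln(205) + 0.2615 ≈ 1.9335.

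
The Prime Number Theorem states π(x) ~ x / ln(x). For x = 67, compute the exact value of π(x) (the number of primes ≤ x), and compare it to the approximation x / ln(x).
π(67) = 19;  x/ln(x) ≈ 15.93;  relative error ≈ 16.13%.

Directly count primes up to 67: π(67) = 19. The PNT approximation gives 67/ln(67) ≈ 67/4.20469 ≈ 15.93. Relative error (π(x) − x/ln(x)) / π(x) ≈ 16.13%; the approximation is known to undercount slightly (Li(x) is a better estimate).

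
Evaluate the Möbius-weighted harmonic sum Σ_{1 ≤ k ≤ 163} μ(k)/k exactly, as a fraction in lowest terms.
Σ μ(k)/k = 74505990747655733376890176919471583349281305895342692670863053/5766152219975951659023630035336134306565384015606066319856068810

Values of μ(k) for 1 ≤ k ≤ 163: μ(1) = 1, μ(2) = -1, μ(3) = -1, μ(5) = -1, μ(6) = 1, μ(7) = -1, μ(10) = 1, μ(11) = -1, μ(13) = -1, μ(14) = 1, μ(15) = 1, μ(17) = -1, μ(19) = -1, μ(21) = 1, μ(22) = 1, μ(23) = -1, μ(26) = 1, μ(29) = -1, μ(30) = -1, μ(31) = -1, μ(33) = 1, μ(34) = 1, μ(35) = 1, μ(37) = -1, μ(38) = 1, μ(39) = 1, μ(41) = -1, μ(42) = -1, μ(43) = -1, μ(46) = 1, μ(47) = -1, μ(51) = 1, μ(53) = -1, μ(55) = 1, μ(57) = 1, μ(58) = 1, μ(59) = -1, μ(61) = -1, μ(62) = 1, μ(65) = 1, μ(66) = -1, μ(67) = -1, μ(69) = 1, μ(70) = -1, μ(71) = -1, μ(73) = -1, μ(74) = 1, μ(77) = 1, μ(78) = -1, μ(79) = -1, μ(82) = 1, μ(83) = -1, μ(85) = 1, μ(86) = 1, μ(87) = 1, μ(89) = -1, μ(91) = 1, μ(93) = 1, μ(94) = 1, μ(95) = 1, μ(97) = -1, μ(101) = -1, μ(102) = -1, μ(103) = -1, μ(105) = -1, μ(106) = 1, μ(107) = -1, μ(109) = -1, μ(110) = -1, μ(111) = 1, μ(113) = -1, μ(114) = -1, μ(115) = 1, μ(118) = 1, μ(119) = 1, μ(122) = 1, μ(123) = 1, μ(127) = -1, μ(129) = 1, μ(130) = -1, μ(131) = -1, μ(133) = 1, μ(134) = 1, μ(137) = -1, μ(138) = -1, μ(139) = -1, μ(141) = 1, μ(142) = 1, μ(143) = 1, μ(145) = 1, μ(146) = 1, μ(149) = -1, μ(151) = -1, μ(154) = -1, μ(155) = 1, μ(157) = -1, μ(158) = 1, μ(159) = 1, μ(161) = 1, μ(163) = -1, with μ = 0 on non-squarefree integers. Summing μ(k)/k for k where μ(k) ≠ 0 gives 74505990747655733376890176919471583349281305895342692670863053/5766152219975951659023630035336134306565384015606066319856068810 ≈ 0.0129. (PNT ⟺ this sum → 0 as n → ∞.)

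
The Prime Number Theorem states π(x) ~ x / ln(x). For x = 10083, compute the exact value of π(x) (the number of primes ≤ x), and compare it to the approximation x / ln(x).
π(10083) = 1237;  x/ln(x) ≈ 1093.77;  relative error ≈ 11.58%.

Directly count primes up to 10083: π(10083) = 1237. The PNT approximation gives 10083/ln(10083) ≈ 10083/9.21861 ≈ 1093.77. Relative error (π(x) − x/ln(x)) / π(x) ≈ 11.58%; the approximation is known to undercount slightly (Li(x) is a better estimate).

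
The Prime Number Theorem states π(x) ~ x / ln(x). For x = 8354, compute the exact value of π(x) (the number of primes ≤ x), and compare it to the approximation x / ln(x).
π(8354) = 1046;  x/ln(x) ≈ 925.09;  relative error ≈ 11.56%.

Directly count primes up to 8354: π(8354) = 1046. The PNT approximation gives 8354/ln(8354) ≈ 8354/9.03050 ≈ 925.09. Relative error (π(x) − x/ln(x)) / π(x) ≈ 11.56%; the approximation is known to undercount slightly (Li(x) is a better estimate).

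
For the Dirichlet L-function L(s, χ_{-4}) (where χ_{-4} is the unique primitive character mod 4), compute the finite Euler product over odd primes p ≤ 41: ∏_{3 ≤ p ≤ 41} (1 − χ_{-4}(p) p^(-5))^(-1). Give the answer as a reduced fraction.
∏ = 2449833118514487245037270279578697936523547754609244055/2459282078368399313476102819527391821460157994301915136

The odd primes p ≤ 41 are [3, 5, 7, 11, 13, 17, 19, 23, 29, 31, 37, 41]. For each, χ(p) = 1 if p ≡ 1 mod 4, χ(p) = −1 if p ≡ 3 mod 4. Taking (1 − χ(p)/p^5)^(-1) = p^5/(p^5 − χ(p)): (1 − (-1)/3^5)^(-1) · (1 − (1)/5^5)^(-1) · (1 − (-1)/7^5)^(-1) · (1 − (-1)/11^5)^(-1) · (1 − (1)/13^5)^(-1) · (1 − (1)/17^5)^(-1) · (1 − (-1)/19^5)^(-1) · (1 − (-1)/23^5)^(-1) · (1 − (1)/29^5)^(-1) · (1 − (-1)/31^5)^(-1) · (1 − (1)/37^5)^(-1) · (1 − (1)/41^5)^(-1) = 2449833118514487245037270279578697936523547754609244055/2459282078368399313476102819527391821460157994301915136.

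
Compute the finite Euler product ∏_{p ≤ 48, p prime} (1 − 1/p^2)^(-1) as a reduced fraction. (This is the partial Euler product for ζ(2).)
∏ = 162139622078364740433577733/98952027459385036898304000

The primes p ≤ 48 are [2, 3, 5, 7, 11, 13, 17, 19, 23, 29, 31, 37, 41, 43, 47]. For each prime, (1 − 1/p^2)^(-1) = p^2 / (p^2 − 1). The product is (1 − 1/2^2)^(-1), (1 − 1/3^2)^(-1), (1 − 1/5^2)^(-1), (1 − 1/7^2)^(-1), (1 − 1/11^2)^(-1), (1 − 1/13^2)^(-1), (1 − 1/17^2)^(-1), (1 − 1/19^2)^(-1), (1 − 1/23^2)^(-1), (1 − 1/29^2)^(-1), (1 − 1/31^2)^(-1), (1 − 1/37^2)^(-1), (1 − 1/41^2)^(-1), (1 − 1/43^2)^(-1), (1 − 1/47^2)^(-1) = ∏ p^2 / (p^2 − 1) = 162139622078364740433577733/98952027459385036898304000.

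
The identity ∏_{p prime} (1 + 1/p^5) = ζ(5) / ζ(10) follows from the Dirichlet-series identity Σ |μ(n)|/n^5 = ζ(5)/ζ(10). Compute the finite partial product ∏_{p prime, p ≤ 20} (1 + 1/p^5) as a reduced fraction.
∏ = 405833785877367637916288/391770333462674252324875

The primes p ≤ 20 are [2, 3, 5, 7, 11, 13, 17, 19]. For each, (1 + 1/p^5) = (p^5 + 1)/p^5. Multiplying these fractions over p ∈ [2, 3, 5, 7, 11, 13, 17, 19] gives 405833785877367637916288/391770333462674252324875. (In the limit P → ∞ this tends to ζ(5)/ζ(10).)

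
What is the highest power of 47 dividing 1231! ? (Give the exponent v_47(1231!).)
v_47(1231!) = 26

Legendre's formula: v_p(n!) = Σ_{k ≥ 1} ⌊n / p^k⌋. For p = 47, n = 1231, the terms are:
  ⌊1231/47^1⌋ = ⌊1231/47⌋ = 26
(the next term ⌊1231/47^2⌋ = 0, terminating the sum). Summing: v_47(1231!) = 26 = 26.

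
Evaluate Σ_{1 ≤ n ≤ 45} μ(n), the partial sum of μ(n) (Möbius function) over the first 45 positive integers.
Σ_{n ≤ 45} μ(n) = -3

Compute μ(n) for each 1 ≤ n ≤ 45: μ(1) = 1, μ(2) = -1, μ(3) = -1, μ(4) = 0, μ(5) = -1, μ(6) = 1, μ(7) = -1, μ(8) = 0, μ(9) = 0, μ(10) = 1, μ(11) = -1, μ(12) = 0, μ(13) = -1, μ(14) = 1, μ(15) = 1, μ(16) = 0, μ(17) = -1, μ(18) = 0, μ(19) = -1, μ(20) = 0, μ(21) = 1, μ(22) = 1, μ(23) = -1, μ(24) = 0, μ(25) = 0, μ(26) = 1, μ(27) = 0, μ(28) = 0, μ(29) = -1, μ(30) = -1, μ(31) = -1, μ(32) = 0, μ(33) = 1, μ(34) = 1, μ(35) = 1, μ(36) = 0, μ(37) = -1, μ(38) = 1, μ(39) = 1, μ(40) = 0, μ(41) = -1, μ(42) = -1, μ(43) = -1, μ(44) = 0, μ(45) = 0. Summing all 45 values: -3. (Mertens function M(x) = Σ_{n ≤ x} μ(n); on average M(x) should be small (PNT ⟺ M(x) = o(x)).)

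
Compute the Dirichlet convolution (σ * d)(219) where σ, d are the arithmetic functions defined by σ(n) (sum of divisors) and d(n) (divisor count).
(σ * d)(219) = 456

Divisors of 219: [1, 3, 73, 219]. For each d | 219:
  d = 1: σ(1) · d(219/1) = 1 · 4 = 4
  d = 3: σ(3) · d(219/3) = 4 · 2 = 8
  d = 73: σ(73) · d(219/73) = 74 · 2 = 148
  d = 219: σ(219) · d(219/219) = 296 · 1 = 296
Summing: (σ * d)(219) = 4 + 8 + 148 + 296 = 456.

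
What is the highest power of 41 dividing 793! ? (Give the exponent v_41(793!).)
v_41(793!) = 19

Legendre's formula: v_p(n!) = Σ_{k ≥ 1} ⌊n / p^k⌋. For p = 41, n = 793, the terms are:
  ⌊793/41^1⌋ = ⌊793/41⌋ = 19
(the next term ⌊793/41^2⌋ = 0, terminating the sum). Summing: v_41(793!) = 19 = 19.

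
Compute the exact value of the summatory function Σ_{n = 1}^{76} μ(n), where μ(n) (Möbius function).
Σ_{n ≤ 76} μ(n) = -3

Compute μ(n) for each 1 ≤ n ≤ 76: μ(1) = 1, μ(2) = -1, μ(3) = -1, μ(4) = 0, μ(5) = -1, μ(6) = 1, μ(7) = -1, μ(8) = 0, μ(9) = 0, μ(10) = 1, μ(11) = -1, μ(12) = 0, μ(13) = -1, μ(14) = 1, μ(15) = 1, μ(16) = 0, μ(17) = -1, μ(18) = 0, μ(19) = -1, μ(20) = 0, μ(21) = 1, μ(22) = 1, μ(23) = -1, μ(24) = 0, μ(25) = 0, μ(26) = 1, μ(27) = 0, μ(28) = 0, μ(29) = -1, μ(30) = -1, μ(31) = -1, μ(32) = 0, μ(33) = 1, μ(34) = 1, μ(35) = 1, μ(36) = 0, μ(37) = -1, μ(38) = 1, μ(39) = 1, μ(40) = 0, μ(41) = -1, μ(42) = -1, μ(43) = -1, μ(44) = 0, μ(45) = 0, μ(46) = 1, μ(47) = -1, μ(48) = 0, μ(49) = 0, μ(50) = 0, μ(51) = 1, μ(52) = 0, μ(53) = -1, μ(54) = 0, μ(55) = 1, μ(56) = 0, μ(57) = 1, μ(58) = 1, μ(59) = -1, μ(60) = 0, μ(61) = -1, μ(62) = 1, μ(63) = 0, μ(64) = 0, μ(65) = 1, μ(66) = -1, μ(67) = -1, μ(68) = 0, μ(69) = 1, μ(70) = -1, μ(71) = -1, μ(72) = 0, μ(73) = -1, μ(74) = 1, μ(75) = 0, μ(76) = 0. Summing all 76 values: -3. (Mertens function M(x) = Σ_{n ≤ x} μ(n); on average M(x) should be small (PNT ⟺ M(x) = o(x)).)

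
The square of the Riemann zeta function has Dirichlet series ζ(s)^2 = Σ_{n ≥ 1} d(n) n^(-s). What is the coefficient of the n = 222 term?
d(222) = 8

ζ(s)^2 = (Σ 1/m^s)(Σ 1/k^s). The coefficient of 1/n^s in the product is the number of ordered pairs (m, k) with mk = n, which equals d(n). For n = 222, divisors are [1, 2, 3, 6, 37, 74, 111, 222], so d(222) = 8.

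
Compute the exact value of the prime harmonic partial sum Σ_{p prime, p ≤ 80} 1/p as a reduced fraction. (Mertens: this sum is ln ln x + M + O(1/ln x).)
Σ 1/p = 5692733621468679832887230172131/3217644767340672907899084554130

π(80) = 22, so the primes ≤ 80 are [2, 3, 5, 7, 11, 13, 17, 19, 23, 29, 31, 37, 41, 43, 47, 53, 59, 61, 67, 71, 73, 79]. Summing 1/p over these primes: 5692733621468679832887230172131/3217644767340672907899084554130 ≈ 1.7692. Mertens estimate ln ln(80) + 0.2615 ≈ 1.7390.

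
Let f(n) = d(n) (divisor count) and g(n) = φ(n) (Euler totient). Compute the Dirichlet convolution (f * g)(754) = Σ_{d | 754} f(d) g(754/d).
(d * φ)(754) = 1260

Divisors of 754: [1, 2, 13, 26, 29, 58, 377, 754]. For each d | 754:
  d = 1: d(1) · φ(754/1) = 1 · 336 = 336
  d = 2: d(2) · φ(754/2) = 2 · 336 = 672
  d = 13: d(13) · φ(754/13) = 2 · 28 = 56
  d = 26: d(26) · φ(754/26) = 4 · 28 = 112
  d = 29: d(29) · φ(754/29) = 2 · 12 = 24
  d = 58: d(58) · φ(754/58) = 4 · 12 = 48
  d = 377: d(377) · φ(754/377) = 4 · 1 = 4
  d = 754: d(754) · φ(754/754) = 8 · 1 = 8
Summing: (d * φ)(754) = 336 + 672 + 56 + 112 + 24 + 48 + 4 + 8 = 1260.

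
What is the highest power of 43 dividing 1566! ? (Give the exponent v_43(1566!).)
v_43(1566!) = 36

Legendre's formula: v_p(n!) = Σ_{k ≥ 1} ⌊n / p^k⌋. For p = 43, n = 1566, the terms are:
  ⌊1566/43^1⌋ = ⌊1566/43⌋ = 36
(the next term ⌊1566/43^2⌋ = 0, terminating the sum). Summing: v_43(1566!) = 36 = 36.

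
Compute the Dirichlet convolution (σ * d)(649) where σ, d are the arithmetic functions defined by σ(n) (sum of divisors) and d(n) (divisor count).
(σ * d)(649) = 868

Divisors of 649: [1, 11, 59, 649]. For each d | 649:
  d = 1: σ(1) · d(649/1) = 1 · 4 = 4
  d = 11: σ(11) · d(649/11) = 12 · 2 = 24
  d = 59: σ(59) · d(649/59) = 60 · 2 = 120
  d = 649: σ(649) · d(649/649) = 720 · 1 = 720
Summing: (σ * d)(649) = 4 + 24 + 120 + 720 = 868.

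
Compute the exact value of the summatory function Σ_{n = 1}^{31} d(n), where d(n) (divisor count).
Σ_{n ≤ 31} d(n) = 113

Compute d(n) for each 1 ≤ n ≤ 31: d(1) = 1, d(2) = 2, d(3) = 2, d(4) = 3, d(5) = 2, d(6) = 4, d(7) = 2, d(8) = 4, d(9) = 3, d(10) = 4, d(11) = 2, d(12) = 6, d(13) = 2, d(14) = 4, d(15) = 4, d(16) = 5, d(17) = 2, d(18) = 6, d(19) = 2, d(20) = 6, d(21) = 4, d(22) = 4, d(23) = 2, d(24) = 8, d(25) = 3, d(26) = 4, d(27) = 4, d(28) = 6, d(29) = 2, d(30) = 8, d(31) = 2. Summing all 31 values: 113. (Dirichlet's divisor formula: Σ_{n ≤ x} d(n) = x ln(x) + (2γ − 1) x + O(√x). For x = 31, the asymptotic estimate is ≈ 111.24.)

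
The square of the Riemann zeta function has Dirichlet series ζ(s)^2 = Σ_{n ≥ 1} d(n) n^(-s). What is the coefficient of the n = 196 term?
d(196) = 9

ζ(s)^2 = (Σ 1/m^s)(Σ 1/k^s). The coefficient of 1/n^s in the product is the number of ordered pairs (m, k) with mk = n, which equals d(n). For n = 196, divisors are [1, 2, 4, 7, 14, 28, 49, 98, 196], so d(196) = 9.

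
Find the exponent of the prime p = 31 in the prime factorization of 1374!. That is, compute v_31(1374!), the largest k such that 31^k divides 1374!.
v_31(1374!) = 45

Legendre's formula: v_p(n!) = Σ_{k ≥ 1} ⌊n / p^k⌋. For p = 31, n = 1374, the terms are:
  ⌊1374/31^1⌋ = ⌊1374/31⌋ = 44
  ⌊1374/31^2⌋ = ⌊1374/961⌋ = 1
(the next term ⌊1374/31^3⌋ = 0, terminating the sum). Summing: v_31(1374!) = 44 + 1 = 45.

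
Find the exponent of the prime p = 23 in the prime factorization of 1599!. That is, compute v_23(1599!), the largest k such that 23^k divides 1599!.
v_23(1599!) = 72

Legendre's formula: v_p(n!) = Σ_{k ≥ 1} ⌊n / p^k⌋. For p = 23, n = 1599, the terms are:
  ⌊1599/23^1⌋ = ⌊1599/23⌋ = 69
  ⌊1599/23^2⌋ = ⌊1599/529⌋ = 3
(the next term ⌊1599/23^3⌋ = 0, terminating the sum). Summing: v_23(1599!) = 69 + 3 = 72.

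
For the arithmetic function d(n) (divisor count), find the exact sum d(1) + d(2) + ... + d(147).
Σ_{n ≤ 147} d(n) = 760

Compute d(n) for each 1 ≤ n ≤ 147: d(1) = 1, d(2) = 2, d(3) = 2, d(4) = 3, d(5) = 2, d(6) = 4, d(7) = 2, d(8) = 4, d(9) = 3, d(10) = 4, d(11) = 2, d(12) = 6, d(13) = 2, d(14) = 4, d(15) = 4, d(16) = 5, d(17) = 2, d(18) = 6, d(19) = 2, d(20) = 6, d(21) = 4, d(22) = 4, d(23) = 2, d(24) = 8, d(25) = 3, d(26) = 4, d(27) = 4, d(28) = 6, d(29) = 2, d(30) = 8, d(31) = 2, d(32) = 6, d(33) = 4, d(34) = 4, d(35) = 4, d(36) = 9, d(37) = 2, d(38) = 4, d(39) = 4, d(40) = 8, d(41) = 2, d(42) = 8, d(43) = 2, d(44) = 6, d(45) = 6, d(46) = 4, d(47) = 2, d(48) = 10, d(49) = 3, d(50) = 6, d(51) = 4, d(52) = 6, d(53) = 2, d(54) = 8, d(55) = 4, d(56) = 8, d(57) = 4, d(58) = 4, d(59) = 2, d(60) = 12, d(61) = 2, d(62) = 4, d(63) = 6, d(64) = 7, d(65) = 4, d(66) = 8, d(67) = 2, d(68) = 6, d(69) = 4, d(70) = 8, d(71) = 2, d(72) = 12, d(73) = 2, d(74) = 4, d(75) = 6, d(76) = 6, d(77) = 4, d(78) = 8, d(79) = 2, d(80) = 10, d(81) = 5, d(82) = 4, d(83) = 2, d(84) = 12, d(85) = 4, d(86) = 4, d(87) = 4, d(88) = 8, d(89) = 2, d(90) = 12, d(91) = 4, d(92) = 6, d(93) = 4, d(94) = 4, d(95) = 4, d(96) = 12, d(97) = 2, d(98) = 6, d(99) = 6, d(100) = 9, d(101) = 2, d(102) = 8, d(103) = 2, d(104) = 8, d(105) = 8, d(106) = 4, d(107) = 2, d(108) = 12, d(109) = 2, d(110) = 8, d(111) = 4, d(112) = 10, d(113) = 2, d(114) = 8, d(115) = 4, d(116) = 6, d(117) = 6, d(118) = 4, d(119) = 4, d(120) = 16, d(121) = 3, d(122) = 4, d(123) = 4, d(124) = 6, d(125) = 4, d(126) = 12, d(127) = 2, d(128) = 8, d(129) = 4, d(130) = 8, d(131) = 2, d(132) = 12, d(133) = 4, d(134) = 4, d(135) = 8, d(136) = 8, d(137) = 2, d(138) = 8, d(139) = 2, d(140) = 12, d(141) = 4, d(142) = 4, d(143) = 4, d(144) = 15, d(145) = 4, d(146) = 4, d(147) = 6. Summing all 147 values: 760. (Dirichlet's divisor formula: Σ_{n ≤ x} d(n) = x ln(x) + (2γ − 1) x + O(√x). For x = 147, the asymptotic estimate is ≈ 756.29.)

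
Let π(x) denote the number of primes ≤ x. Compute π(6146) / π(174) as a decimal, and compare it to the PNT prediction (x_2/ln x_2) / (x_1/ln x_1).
π(6146)/π(174) = 801/40 ≈ 20.0250;  PNT prediction ≈ 20.8891.

π(174) = 40 and π(6146) = 801, so π(6146)/π(174) ≈ 20.0250. The PNT-predicted ratio is (6146/ln(6146)) / (174/ln(174)) ≈ 20.8891. The two agree to within a few percent, as expected.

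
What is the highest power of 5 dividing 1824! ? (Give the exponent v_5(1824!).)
v_5(1824!) = 452

Legendre's formula: v_p(n!) = Σ_{k ≥ 1} ⌊n / p^k⌋. For p = 5, n = 1824, the terms are:
  ⌊1824/5^1⌋ = ⌊1824/5⌋ = 364
  ⌊1824/5^2⌋ = ⌊1824/25⌋ = 72
  ⌊1824/5^3⌋ = ⌊1824/125⌋ = 14
  ⌊1824/5^4⌋ = ⌊1824/625⌋ = 2
(the next term ⌊1824/5^5⌋ = 0, terminating the sum). Summing: v_5(1824!) = 364 + 72 + 14 + 2 = 452.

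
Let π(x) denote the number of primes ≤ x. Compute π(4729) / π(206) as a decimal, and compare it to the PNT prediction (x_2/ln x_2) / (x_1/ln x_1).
π(4729)/π(206) = 638/46 ≈ 13.8696;  PNT prediction ≈ 14.4547.

π(206) = 46 and π(4729) = 638, so π(4729)/π(206) ≈ 13.8696. The PNT-predicted ratio is (4729/ln(4729)) / (206/ln(206)) ≈ 14.4547. The two agree to within a few percent, as expected.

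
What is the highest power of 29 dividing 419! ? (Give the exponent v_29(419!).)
v_29(419!) = 14

Legendre's formula: v_p(n!) = Σ_{k ≥ 1} ⌊n / p^k⌋. For p = 29, n = 419, the terms are:
  ⌊419/29^1⌋ = ⌊419/29⌋ = 14
(the next term ⌊419/29^2⌋ = 0, terminating the sum). Summing: v_29(419!) = 14 = 14.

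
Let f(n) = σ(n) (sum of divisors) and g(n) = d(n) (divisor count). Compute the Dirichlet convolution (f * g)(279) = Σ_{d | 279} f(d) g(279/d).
(σ * d)(279) = 816

Divisors of 279: [1, 3, 9, 31, 93, 279]. For each d | 279:
  d = 1: σ(1) · d(279/1) = 1 · 6 = 6
  d = 3: σ(3) · d(279/3) = 4 · 4 = 16
  d = 9: σ(9) · d(279/9) = 13 · 2 = 26
  d = 31: σ(31) · d(279/31) = 32 · 3 = 96
  d = 93: σ(93) · d(279/93) = 128 · 2 = 256
  d = 279: σ(279) · d(279/279) = 416 · 1 = 416
Summing: (σ * d)(279) = 6 + 16 + 26 + 96 + 256 + 416 = 816.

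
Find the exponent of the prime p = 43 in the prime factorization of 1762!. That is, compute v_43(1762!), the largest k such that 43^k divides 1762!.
v_43(1762!) = 40

Legendre's formula: v_p(n!) = Σ_{k ≥ 1} ⌊n / p^k⌋. For p = 43, n = 1762, the terms are:
  ⌊1762/43^1⌋ = ⌊1762/43⌋ = 40
(the next term ⌊1762/43^2⌋ = 0, terminating the sum). Summing: v_43(1762!) = 40 = 40.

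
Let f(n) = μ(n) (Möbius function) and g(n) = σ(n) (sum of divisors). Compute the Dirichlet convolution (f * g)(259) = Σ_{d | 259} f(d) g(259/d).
(μ * σ)(259) = 259

Divisors of 259: [1, 7, 37, 259]. For each d | 259:
  d = 1: μ(1) · σ(259/1) = 1 · 304 = 304
  d = 7: μ(7) · σ(259/7) = -1 · 38 = -38
  d = 37: μ(37) · σ(259/37) = -1 · 8 = -8
  d = 259: μ(259) · σ(259/259) = 1 · 1 = 1
Summing: (μ * σ)(259) = 304 + -38 + -8 + 1 = 259.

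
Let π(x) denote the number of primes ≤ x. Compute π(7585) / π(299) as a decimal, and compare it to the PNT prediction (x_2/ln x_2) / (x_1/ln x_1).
π(7585)/π(299) = 963/62 ≈ 15.5323;  PNT prediction ≈ 16.1864.

π(299) = 62 and π(7585) = 963, so π(7585)/π(299) ≈ 15.5323. The PNT-predicted ratio is (7585/ln(7585)) / (299/ln(299)) ≈ 16.1864. The two agree to within a few percent, as expected.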